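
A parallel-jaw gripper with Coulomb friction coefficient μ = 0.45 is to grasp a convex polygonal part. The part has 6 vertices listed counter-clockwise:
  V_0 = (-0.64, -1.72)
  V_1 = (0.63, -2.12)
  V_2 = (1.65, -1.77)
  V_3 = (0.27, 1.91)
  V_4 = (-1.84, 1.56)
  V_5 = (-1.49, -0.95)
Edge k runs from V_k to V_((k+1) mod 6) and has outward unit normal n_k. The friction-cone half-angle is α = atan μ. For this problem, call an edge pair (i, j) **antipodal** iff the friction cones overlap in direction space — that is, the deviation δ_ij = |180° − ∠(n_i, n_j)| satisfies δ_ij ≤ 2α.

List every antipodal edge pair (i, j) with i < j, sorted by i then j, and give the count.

count = 4; pairs: (0,3), (1,3), (2,4), (2,5)

α = atan 0.45 = 24.23°;  2α = 48.46°
n_0 = (-0.3004, -0.9538)
n_1 = (+0.3246, -0.9459)
n_2 = (+0.9363, +0.3511)
n_3 = (-0.1636, +0.9865)
n_4 = (-0.9904, -0.1381)
n_5 = (-0.6714, -0.7411)
  (0,1): δ = 143.58°  ·
  (0,2): δ = 51.96°  ·
  (0,3): δ = 26.90°  ✓
  (0,4): δ = 115.42°  ·
  (0,5): δ = 155.31°  ·
  (1,2): δ = 88.38°  ·
  (1,3): δ = 9.52°  ✓
  (1,4): δ = 79.00°  ·
  (1,5): δ = 118.89°  ·
  (2,3): δ = 101.14°  ·
  (2,4): δ = 12.62°  ✓
  (2,5): δ = 27.27°  ✓
  (3,4): δ = 91.48°  ·
  (3,5): δ = 51.59°  ·
  (4,5): δ = 140.11°  ·
antipodal pairs: 4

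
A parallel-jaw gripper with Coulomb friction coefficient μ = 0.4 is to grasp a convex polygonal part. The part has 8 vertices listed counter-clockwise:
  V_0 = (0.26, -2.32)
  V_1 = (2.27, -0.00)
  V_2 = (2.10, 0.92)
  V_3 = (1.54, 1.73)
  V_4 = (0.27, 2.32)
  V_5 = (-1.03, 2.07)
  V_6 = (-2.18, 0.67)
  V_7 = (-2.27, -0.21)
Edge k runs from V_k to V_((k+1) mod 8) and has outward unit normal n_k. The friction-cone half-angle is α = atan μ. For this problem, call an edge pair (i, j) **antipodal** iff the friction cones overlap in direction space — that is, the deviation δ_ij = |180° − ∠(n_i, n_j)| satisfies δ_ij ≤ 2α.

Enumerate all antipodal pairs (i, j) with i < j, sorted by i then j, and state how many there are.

α = atan 0.4 = 21.80°;  2α = 43.60°
n_0 = (+0.7558, -0.6548)
n_1 = (+0.9834, +0.1817)
n_2 = (+0.8226, +0.5687)
n_3 = (+0.4213, +0.9069)
n_4 = (-0.1888, +0.9820)
n_5 = (-0.7727, +0.6347)
n_6 = (-0.9948, +0.1017)
n_7 = (-0.6405, -0.7680)
  (0,1): δ = 128.63°  ·
  (0,2): δ = 104.44°  ·
  (0,3): δ = 74.01°  ·
  (0,4): δ = 38.21°  ✓
  (0,5): δ = 1.50°  ✓
  (0,6): δ = 35.07°  ✓
  (0,7): δ = 91.08°  ·
  (1,2): δ = 155.81°  ·
  (1,3): δ = 125.39°  ·
  (1,4): δ = 89.58°  ·
  (1,5): δ = 49.87°  ·
  (1,6): δ = 16.31°  ✓
  (1,7): δ = 39.70°  ✓
  (2,3): δ = 149.58°  ·
  (2,4): δ = 113.77°  ·
  (2,5): δ = 74.06°  ·
  (2,6): δ = 40.50°  ✓
  (2,7): δ = 15.51°  ✓
  (3,4): δ = 144.20°  ·
  (3,5): δ = 104.48°  ·
  (3,6): δ = 70.92°  ·
  (3,7): δ = 14.91°  ✓
  (4,5): δ = 140.29°  ·
  (4,6): δ = 106.73°  ·
  (4,7): δ = 50.71°  ·
  (5,6): δ = 146.44°  ·
  (5,7): δ = 90.43°  ·
  (6,7): δ = 123.99°  ·
antipodal pairs: 8

count = 8; pairs: (0,4), (0,5), (0,6), (1,6), (1,7), (2,6), (2,7), (3,7)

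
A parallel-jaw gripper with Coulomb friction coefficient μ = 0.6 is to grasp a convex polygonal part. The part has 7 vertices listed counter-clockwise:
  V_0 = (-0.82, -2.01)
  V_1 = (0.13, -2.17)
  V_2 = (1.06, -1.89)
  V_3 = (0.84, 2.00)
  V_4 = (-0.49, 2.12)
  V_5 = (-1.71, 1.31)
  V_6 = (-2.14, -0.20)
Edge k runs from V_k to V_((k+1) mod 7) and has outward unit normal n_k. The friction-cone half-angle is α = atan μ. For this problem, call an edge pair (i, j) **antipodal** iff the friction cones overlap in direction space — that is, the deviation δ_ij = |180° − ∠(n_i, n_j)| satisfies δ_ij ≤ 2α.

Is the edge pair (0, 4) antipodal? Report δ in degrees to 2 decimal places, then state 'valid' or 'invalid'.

α = atan 0.6 = 30.96°;  2α = 61.93°
edge 0: e_0 = (+0.95, -0.16);  n_0 = (-0.1661, -0.9861)
edge 4: e_4 = (-1.22, -0.81);  n_4 = (-0.5531, +0.8331)
∠(n_0, n_4) = 136.86°
δ = |180° − 136.86°| = 43.14°
43.14° ≤ 2α = 61.93°  →  valid

δ = 43.14°, valid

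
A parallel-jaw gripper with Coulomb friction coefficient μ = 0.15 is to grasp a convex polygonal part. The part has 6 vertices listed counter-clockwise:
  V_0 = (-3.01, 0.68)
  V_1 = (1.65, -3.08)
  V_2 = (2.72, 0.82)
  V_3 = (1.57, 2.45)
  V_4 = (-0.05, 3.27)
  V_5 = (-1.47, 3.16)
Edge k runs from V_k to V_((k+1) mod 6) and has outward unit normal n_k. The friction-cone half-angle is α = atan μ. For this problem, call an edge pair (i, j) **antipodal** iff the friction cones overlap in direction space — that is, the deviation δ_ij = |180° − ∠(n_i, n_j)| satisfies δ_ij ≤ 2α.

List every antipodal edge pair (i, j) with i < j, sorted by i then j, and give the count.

count = 3; pairs: (0,2), (0,3), (1,5)

α = atan 0.15 = 8.53°;  2α = 17.06°
n_0 = (-0.6279, -0.7783)
n_1 = (+0.9644, -0.2646)
n_2 = (+0.8171, +0.5765)
n_3 = (+0.4516, +0.8922)
n_4 = (-0.0772, +0.9970)
n_5 = (-0.8495, +0.5275)
  (0,1): δ = 66.44°  ·
  (0,2): δ = 15.90°  ✓
  (0,3): δ = 12.05°  ✓
  (0,4): δ = 43.33°  ·
  (0,5): δ = 97.06°  ·
  (1,2): δ = 129.45°  ·
  (1,3): δ = 101.51°  ·
  (1,4): δ = 70.23°  ·
  (1,5): δ = 16.50°  ✓
  (2,3): δ = 152.05°  ·
  (2,4): δ = 120.77°  ·
  (2,5): δ = 67.04°  ·
  (3,4): δ = 148.72°  ·
  (3,5): δ = 94.99°  ·
  (4,5): δ = 126.27°  ·
antipodal pairs: 3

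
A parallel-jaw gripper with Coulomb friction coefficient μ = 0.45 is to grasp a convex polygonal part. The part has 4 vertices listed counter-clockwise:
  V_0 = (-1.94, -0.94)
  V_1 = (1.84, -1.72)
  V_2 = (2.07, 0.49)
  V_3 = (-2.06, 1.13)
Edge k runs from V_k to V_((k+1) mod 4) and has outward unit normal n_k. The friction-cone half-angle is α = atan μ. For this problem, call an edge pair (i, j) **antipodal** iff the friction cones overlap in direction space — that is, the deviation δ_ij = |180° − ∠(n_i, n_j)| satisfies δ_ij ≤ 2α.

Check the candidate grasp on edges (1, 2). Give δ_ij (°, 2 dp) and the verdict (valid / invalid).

δ = 92.87°, invalid

α = atan 0.45 = 24.23°;  2α = 48.46°
edge 1: e_1 = (+0.23, +2.21);  n_1 = (+0.9946, -0.1035)
edge 2: e_2 = (-4.13, +0.64);  n_2 = (+0.1531, +0.9882)
∠(n_1, n_2) = 87.13°
δ = |180° − 87.13°| = 92.87°
92.87° > 2α = 48.46°  →  invalid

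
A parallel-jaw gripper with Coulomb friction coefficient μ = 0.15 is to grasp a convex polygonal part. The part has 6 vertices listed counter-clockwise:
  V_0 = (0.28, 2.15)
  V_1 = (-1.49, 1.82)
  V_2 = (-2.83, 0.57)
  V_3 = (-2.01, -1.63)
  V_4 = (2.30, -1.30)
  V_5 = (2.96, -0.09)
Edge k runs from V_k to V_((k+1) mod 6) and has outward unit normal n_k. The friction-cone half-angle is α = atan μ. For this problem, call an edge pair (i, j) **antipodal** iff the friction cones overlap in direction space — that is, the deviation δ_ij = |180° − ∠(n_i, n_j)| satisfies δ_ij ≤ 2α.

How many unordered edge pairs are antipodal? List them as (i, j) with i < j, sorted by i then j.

α = atan 0.15 = 8.53°;  2α = 17.06°
n_0 = (-0.1833, +0.9831)
n_1 = (-0.6821, +0.7312)
n_2 = (-0.9370, -0.3493)
n_3 = (+0.0763, -0.9971)
n_4 = (+0.8779, -0.4789)
n_5 = (+0.6413, +0.7673)
  (0,1): δ = 147.55°  ·
  (0,2): δ = 80.12°  ·
  (0,3): δ = 6.18°  ✓
  (0,4): δ = 50.83°  ·
  (0,5): δ = 129.55°  ·
  (1,2): δ = 112.57°  ·
  (1,3): δ = 38.63°  ·
  (1,4): δ = 18.38°  ·
  (1,5): δ = 97.10°  ·
  (2,3): δ = 106.06°  ·
  (2,4): δ = 49.05°  ·
  (2,5): δ = 29.67°  ·
  (3,4): δ = 122.99°  ·
  (3,5): δ = 44.27°  ·
  (4,5): δ = 101.28°  ·
antipodal pairs: 1

count = 1; pairs: (0,3)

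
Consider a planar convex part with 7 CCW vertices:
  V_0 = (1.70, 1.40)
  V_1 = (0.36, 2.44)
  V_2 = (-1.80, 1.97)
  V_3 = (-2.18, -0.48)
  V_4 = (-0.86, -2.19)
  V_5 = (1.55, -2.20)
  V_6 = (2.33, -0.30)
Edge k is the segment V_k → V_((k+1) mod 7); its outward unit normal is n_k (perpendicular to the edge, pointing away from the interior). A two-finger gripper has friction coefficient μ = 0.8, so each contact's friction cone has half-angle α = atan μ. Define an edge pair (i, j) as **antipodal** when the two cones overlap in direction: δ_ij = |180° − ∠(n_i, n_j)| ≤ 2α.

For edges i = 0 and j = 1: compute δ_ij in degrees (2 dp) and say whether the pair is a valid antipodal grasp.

δ = 129.91°, invalid

α = atan 0.8 = 38.66°;  2α = 77.32°
edge 0: e_0 = (-1.34, +1.04);  n_0 = (+0.6131, +0.7900)
edge 1: e_1 = (-2.16, -0.47);  n_1 = (-0.2126, +0.9771)
∠(n_0, n_1) = 50.09°
δ = |180° − 50.09°| = 129.91°
129.91° > 2α = 77.32°  →  invalid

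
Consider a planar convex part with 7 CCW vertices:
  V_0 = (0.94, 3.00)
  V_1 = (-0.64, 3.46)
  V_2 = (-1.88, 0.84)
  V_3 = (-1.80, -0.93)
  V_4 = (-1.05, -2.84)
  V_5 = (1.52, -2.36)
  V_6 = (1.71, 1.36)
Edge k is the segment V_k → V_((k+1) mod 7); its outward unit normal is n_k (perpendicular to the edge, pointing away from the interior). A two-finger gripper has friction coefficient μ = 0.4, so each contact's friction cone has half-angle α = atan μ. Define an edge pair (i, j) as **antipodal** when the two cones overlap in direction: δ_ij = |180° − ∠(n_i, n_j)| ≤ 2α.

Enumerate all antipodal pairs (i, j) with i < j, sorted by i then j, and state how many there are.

count = 6; pairs: (0,4), (1,5), (2,5), (2,6), (3,5), (3,6)

α = atan 0.4 = 21.80°;  2α = 43.60°
n_0 = (+0.2795, +0.9601)
n_1 = (-0.9039, +0.4278)
n_2 = (-0.9990, -0.0452)
n_3 = (-0.9308, -0.3655)
n_4 = (+0.1836, -0.9830)
n_5 = (+0.9987, -0.0510)
n_6 = (+0.9052, +0.4250)
  (0,1): δ = 99.10°  ·
  (0,2): δ = 71.18°  ·
  (0,3): δ = 52.33°  ·
  (0,4): δ = 26.81°  ✓
  (0,5): δ = 103.31°  ·
  (0,6): δ = 131.38°  ·
  (1,2): δ = 152.08°  ·
  (1,3): δ = 133.23°  ·
  (1,4): δ = 54.09°  ·
  (1,5): δ = 22.40°  ✓
  (1,6): δ = 50.48°  ·
  (2,3): δ = 161.15°  ·
  (2,4): δ = 82.01°  ·
  (2,5): δ = 5.51°  ✓
  (2,6): δ = 22.56°  ✓
  (3,4): δ = 100.86°  ·
  (3,5): δ = 24.36°  ✓
  (3,6): δ = 3.71°  ✓
  (4,5): δ = 103.50°  ·
  (4,6): δ = 75.43°  ·
  (5,6): δ = 151.93°  ·
antipodal pairs: 6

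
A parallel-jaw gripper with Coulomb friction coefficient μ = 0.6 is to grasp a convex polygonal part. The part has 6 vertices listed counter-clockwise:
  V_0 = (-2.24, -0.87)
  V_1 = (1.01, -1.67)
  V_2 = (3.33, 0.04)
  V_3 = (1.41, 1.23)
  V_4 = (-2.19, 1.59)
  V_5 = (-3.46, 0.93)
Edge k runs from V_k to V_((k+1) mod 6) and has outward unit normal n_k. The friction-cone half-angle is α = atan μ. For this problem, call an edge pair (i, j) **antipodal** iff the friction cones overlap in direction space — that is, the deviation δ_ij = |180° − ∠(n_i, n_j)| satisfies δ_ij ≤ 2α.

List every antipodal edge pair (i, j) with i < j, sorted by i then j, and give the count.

α = atan 0.6 = 30.96°;  2α = 61.93°
n_0 = (-0.2390, -0.9710)
n_1 = (+0.5933, -0.8050)
n_2 = (+0.5268, +0.8500)
n_3 = (+0.0995, +0.9950)
n_4 = (-0.4611, +0.8873)
n_5 = (-0.8278, -0.5611)
  (0,1): δ = 129.78°  ·
  (0,2): δ = 17.96°  ✓
  (0,3): δ = 8.12°  ✓
  (0,4): δ = 41.29°  ✓
  (0,5): δ = 137.96°  ·
  (1,2): δ = 68.18°  ·
  (1,3): δ = 42.10°  ✓
  (1,4): δ = 8.93°  ✓
  (1,5): δ = 87.74°  ·
  (2,3): δ = 153.92°  ·
  (2,4): δ = 120.75°  ·
  (2,5): δ = 24.08°  ✓
  (3,4): δ = 146.83°  ·
  (3,5): δ = 50.16°  ✓
  (4,5): δ = 83.33°  ·
antipodal pairs: 7

count = 7; pairs: (0,2), (0,3), (0,4), (1,3), (1,4), (2,5), (3,5)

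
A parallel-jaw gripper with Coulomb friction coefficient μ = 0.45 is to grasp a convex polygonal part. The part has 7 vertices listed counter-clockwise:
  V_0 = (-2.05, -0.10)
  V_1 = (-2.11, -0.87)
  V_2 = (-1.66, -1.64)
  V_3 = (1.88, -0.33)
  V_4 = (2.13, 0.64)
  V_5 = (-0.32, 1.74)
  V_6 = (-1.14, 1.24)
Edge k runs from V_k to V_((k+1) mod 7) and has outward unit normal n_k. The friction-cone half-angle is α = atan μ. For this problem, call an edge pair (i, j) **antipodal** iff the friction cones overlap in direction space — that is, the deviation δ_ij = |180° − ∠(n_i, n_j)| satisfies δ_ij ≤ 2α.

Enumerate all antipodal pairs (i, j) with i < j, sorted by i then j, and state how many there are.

α = atan 0.45 = 24.23°;  2α = 48.46°
n_0 = (-0.9970, +0.0777)
n_1 = (-0.8634, -0.5046)
n_2 = (+0.3471, -0.9378)
n_3 = (+0.9684, -0.2496)
n_4 = (+0.4096, +0.9123)
n_5 = (-0.5206, +0.8538)
n_6 = (-0.8273, +0.5618)
  (0,1): δ = 145.24°  ·
  (0,2): δ = 65.24°  ·
  (0,3): δ = 10.00°  ✓
  (0,4): δ = 70.28°  ·
  (0,5): δ = 125.83°  ·
  (0,6): δ = 150.28°  ·
  (1,2): δ = 100.00°  ·
  (1,3): δ = 44.76°  ✓
  (1,4): δ = 35.52°  ✓
  (1,5): δ = 91.07°  ·
  (1,6): δ = 115.52°  ·
  (2,3): δ = 124.76°  ·
  (2,4): δ = 44.49°  ✓
  (2,5): δ = 11.07°  ✓
  (2,6): δ = 35.51°  ✓
  (3,4): δ = 99.73°  ·
  (3,5): δ = 44.17°  ✓
  (3,6): δ = 19.73°  ✓
  (4,5): δ = 124.45°  ·
  (4,6): δ = 100.00°  ·
  (5,6): δ = 155.55°  ·
antipodal pairs: 8

count = 8; pairs: (0,3), (1,3), (1,4), (2,4), (2,5), (2,6), (3,5), (3,6)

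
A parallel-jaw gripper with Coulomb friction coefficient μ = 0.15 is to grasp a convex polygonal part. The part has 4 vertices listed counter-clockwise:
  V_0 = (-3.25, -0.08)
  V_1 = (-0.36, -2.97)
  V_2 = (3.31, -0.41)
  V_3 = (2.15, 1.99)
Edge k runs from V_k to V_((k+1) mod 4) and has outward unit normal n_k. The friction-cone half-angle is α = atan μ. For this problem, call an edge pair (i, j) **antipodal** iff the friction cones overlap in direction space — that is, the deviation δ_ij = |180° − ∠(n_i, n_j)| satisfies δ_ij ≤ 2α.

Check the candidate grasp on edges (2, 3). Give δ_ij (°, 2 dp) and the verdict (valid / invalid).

δ = 94.82°, invalid

α = atan 0.15 = 8.53°;  2α = 17.06°
edge 2: e_2 = (-1.16, +2.40);  n_2 = (+0.9003, +0.4352)
edge 3: e_3 = (-5.40, -2.07);  n_3 = (-0.3579, +0.9337)
∠(n_2, n_3) = 85.18°
δ = |180° − 85.18°| = 94.82°
94.82° > 2α = 17.06°  →  invalid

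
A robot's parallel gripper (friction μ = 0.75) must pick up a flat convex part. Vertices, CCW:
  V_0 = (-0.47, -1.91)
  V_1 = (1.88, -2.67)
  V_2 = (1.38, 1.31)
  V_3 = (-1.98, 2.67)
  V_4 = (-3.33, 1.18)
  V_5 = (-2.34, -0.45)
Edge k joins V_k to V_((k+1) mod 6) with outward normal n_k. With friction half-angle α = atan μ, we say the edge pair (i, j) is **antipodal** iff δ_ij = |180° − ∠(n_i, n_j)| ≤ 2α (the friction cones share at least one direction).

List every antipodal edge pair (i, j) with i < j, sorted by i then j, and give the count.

α = atan 0.75 = 36.87°;  2α = 73.74°
n_0 = (-0.3077, -0.9515)
n_1 = (+0.9922, +0.1246)
n_2 = (+0.3752, +0.9269)
n_3 = (-0.7411, +0.6714)
n_4 = (-0.8547, -0.5191)
n_5 = (-0.6154, -0.7882)
  (0,1): δ = 64.92°  ✓
  (0,2): δ = 4.11°  ✓
  (0,3): δ = 65.74°  ✓
  (0,4): δ = 139.19°  ·
  (0,5): δ = 159.94°  ·
  (1,2): δ = 119.20°  ·
  (1,3): δ = 49.34°  ✓
  (1,4): δ = 24.11°  ✓
  (1,5): δ = 44.86°  ✓
  (2,3): δ = 110.14°  ·
  (2,4): δ = 36.69°  ✓
  (2,5): δ = 15.94°  ✓
  (3,4): δ = 106.55°  ·
  (3,5): δ = 85.80°  ·
  (4,5): δ = 159.25°  ·
antipodal pairs: 8

count = 8; pairs: (0,1), (0,2), (0,3), (1,3), (1,4), (1,5), (2,4), (2,5)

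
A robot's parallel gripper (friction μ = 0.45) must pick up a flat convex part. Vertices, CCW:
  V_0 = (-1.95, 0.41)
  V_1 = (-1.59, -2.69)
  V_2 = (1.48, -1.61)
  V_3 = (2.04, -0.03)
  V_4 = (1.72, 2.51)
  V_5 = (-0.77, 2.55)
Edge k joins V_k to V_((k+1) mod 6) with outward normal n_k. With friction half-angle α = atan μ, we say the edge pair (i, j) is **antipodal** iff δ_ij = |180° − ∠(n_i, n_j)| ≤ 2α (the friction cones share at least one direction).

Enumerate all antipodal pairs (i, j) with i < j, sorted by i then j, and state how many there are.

α = atan 0.45 = 24.23°;  2α = 48.46°
n_0 = (-0.9933, -0.1154)
n_1 = (+0.3319, -0.9433)
n_2 = (+0.9425, -0.3341)
n_3 = (+0.9922, +0.1250)
n_4 = (+0.0161, +0.9999)
n_5 = (-0.8757, +0.4829)
  (0,1): δ = 77.24°  ·
  (0,2): δ = 26.14°  ✓
  (0,3): δ = 0.56°  ✓
  (0,4): δ = 82.46°  ·
  (0,5): δ = 144.50°  ·
  (1,2): δ = 128.90°  ·
  (1,3): δ = 102.20°  ·
  (1,4): δ = 20.30°  ✓
  (1,5): δ = 41.75°  ✓
  (2,3): δ = 153.30°  ·
  (2,4): δ = 71.40°  ·
  (2,5): δ = 9.36°  ✓
  (3,4): δ = 98.10°  ·
  (3,5): δ = 36.05°  ✓
  (4,5): δ = 117.95°  ·
antipodal pairs: 6

count = 6; pairs: (0,2), (0,3), (1,4), (1,5), (2,5), (3,5)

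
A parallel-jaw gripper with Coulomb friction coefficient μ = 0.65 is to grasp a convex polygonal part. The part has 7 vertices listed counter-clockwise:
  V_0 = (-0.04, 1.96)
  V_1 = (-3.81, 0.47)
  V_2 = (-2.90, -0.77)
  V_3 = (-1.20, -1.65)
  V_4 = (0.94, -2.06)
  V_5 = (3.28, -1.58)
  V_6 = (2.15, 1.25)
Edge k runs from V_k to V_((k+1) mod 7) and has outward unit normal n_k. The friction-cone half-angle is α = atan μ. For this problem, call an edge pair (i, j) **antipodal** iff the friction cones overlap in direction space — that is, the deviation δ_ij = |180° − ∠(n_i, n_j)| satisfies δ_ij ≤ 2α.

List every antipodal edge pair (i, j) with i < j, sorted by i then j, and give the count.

α = atan 0.65 = 33.02°;  2α = 66.05°
n_0 = (-0.3676, +0.9300)
n_1 = (-0.8062, -0.5916)
n_2 = (-0.4597, -0.8881)
n_3 = (-0.1882, -0.9821)
n_4 = (+0.2009, -0.9796)
n_5 = (+0.9287, +0.3708)
n_6 = (+0.3084, +0.9513)
  (0,1): δ = 75.29°  ·
  (0,2): δ = 48.93°  ✓
  (0,3): δ = 32.41°  ✓
  (0,4): δ = 9.97°  ✓
  (0,5): δ = 90.20°  ·
  (0,6): δ = 140.47°  ·
  (1,2): δ = 153.64°  ·
  (1,3): δ = 137.12°  ·
  (1,4): δ = 114.68°  ·
  (1,5): δ = 14.51°  ✓
  (1,6): δ = 35.76°  ✓
  (2,3): δ = 163.48°  ·
  (2,4): δ = 141.04°  ·
  (2,5): δ = 40.87°  ✓
  (2,6): δ = 9.41°  ✓
  (3,4): δ = 157.56°  ·
  (3,5): δ = 57.39°  ✓
  (3,6): δ = 7.12°  ✓
  (4,5): δ = 79.83°  ·
  (4,6): δ = 29.55°  ✓
  (5,6): δ = 129.73°  ·
antipodal pairs: 10

count = 10; pairs: (0,2), (0,3), (0,4), (1,5), (1,6), (2,5), (2,6), (3,5), (3,6), (4,6)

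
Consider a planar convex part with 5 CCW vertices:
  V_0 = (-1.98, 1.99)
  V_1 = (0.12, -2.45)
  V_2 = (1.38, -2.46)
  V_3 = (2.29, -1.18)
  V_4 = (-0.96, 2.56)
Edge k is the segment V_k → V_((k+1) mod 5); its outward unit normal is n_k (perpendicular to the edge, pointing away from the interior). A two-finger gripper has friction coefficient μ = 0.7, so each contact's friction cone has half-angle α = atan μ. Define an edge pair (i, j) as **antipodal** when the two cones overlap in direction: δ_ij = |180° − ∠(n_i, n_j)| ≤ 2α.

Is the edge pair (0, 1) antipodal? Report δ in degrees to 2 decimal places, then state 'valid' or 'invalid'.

δ = 115.77°, invalid

α = atan 0.7 = 34.99°;  2α = 69.98°
edge 0: e_0 = (+2.10, -4.44);  n_0 = (-0.9040, -0.4276)
edge 1: e_1 = (+1.26, -0.01);  n_1 = (-0.0079, -1.0000)
∠(n_0, n_1) = 64.23°
δ = |180° − 64.23°| = 115.77°
115.77° > 2α = 69.98°  →  invalid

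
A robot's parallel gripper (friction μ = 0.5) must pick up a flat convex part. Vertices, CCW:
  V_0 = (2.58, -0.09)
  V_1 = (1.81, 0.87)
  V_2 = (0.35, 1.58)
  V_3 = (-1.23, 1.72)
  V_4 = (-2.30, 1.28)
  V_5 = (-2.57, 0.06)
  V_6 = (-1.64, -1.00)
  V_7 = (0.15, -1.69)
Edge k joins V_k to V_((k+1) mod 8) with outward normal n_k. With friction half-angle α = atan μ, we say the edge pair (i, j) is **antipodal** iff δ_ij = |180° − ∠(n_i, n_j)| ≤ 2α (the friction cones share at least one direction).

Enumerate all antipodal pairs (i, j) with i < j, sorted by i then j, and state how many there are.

α = atan 0.5 = 26.57°;  2α = 53.13°
n_0 = (+0.7801, +0.6257)
n_1 = (+0.4373, +0.8993)
n_2 = (+0.0883, +0.9961)
n_3 = (-0.3803, +0.9249)
n_4 = (-0.9764, +0.2161)
n_5 = (-0.7517, -0.6595)
n_6 = (-0.3597, -0.9331)
n_7 = (+0.5499, -0.8352)
  (0,1): δ = 154.67°  ·
  (0,2): δ = 133.80°  ·
  (0,3): δ = 106.38°  ·
  (0,4): δ = 51.21°  ✓
  (0,5): δ = 2.53°  ✓
  (0,6): δ = 30.19°  ✓
  (0,7): δ = 84.63°  ·
  (1,2): δ = 159.13°  ·
  (1,3): δ = 131.71°  ·
  (1,4): δ = 76.55°  ·
  (1,5): δ = 22.80°  ✓
  (1,6): δ = 4.85°  ✓
  (1,7): δ = 59.30°  ·
  (2,3): δ = 152.58°  ·
  (2,4): δ = 97.42°  ·
  (2,5): δ = 43.67°  ✓
  (2,6): δ = 16.02°  ✓
  (2,7): δ = 38.43°  ✓
  (3,4): δ = 124.83°  ·
  (3,5): δ = 71.09°  ·
  (3,6): δ = 43.43°  ✓
  (3,7): δ = 11.01°  ✓
  (4,5): δ = 126.26°  ·
  (4,6): δ = 98.60°  ·
  (4,7): δ = 44.16°  ✓
  (5,6): δ = 152.34°  ·
  (5,7): δ = 97.90°  ·
  (6,7): δ = 125.56°  ·
antipodal pairs: 11

count = 11; pairs: (0,4), (0,5), (0,6), (1,5), (1,6), (2,5), (2,6), (2,7), (3,6), (3,7), (4,7)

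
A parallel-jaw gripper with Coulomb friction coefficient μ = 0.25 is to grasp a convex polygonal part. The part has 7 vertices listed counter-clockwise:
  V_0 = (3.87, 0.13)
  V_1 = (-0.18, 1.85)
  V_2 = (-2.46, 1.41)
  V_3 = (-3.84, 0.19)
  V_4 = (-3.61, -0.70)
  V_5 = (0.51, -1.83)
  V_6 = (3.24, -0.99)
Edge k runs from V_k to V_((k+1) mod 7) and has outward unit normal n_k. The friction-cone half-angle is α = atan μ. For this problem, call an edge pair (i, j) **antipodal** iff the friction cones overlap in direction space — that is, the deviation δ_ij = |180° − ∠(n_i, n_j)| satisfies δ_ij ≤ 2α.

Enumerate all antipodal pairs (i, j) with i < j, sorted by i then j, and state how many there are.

count = 5; pairs: (0,4), (1,4), (1,5), (2,5), (2,6)

α = atan 0.25 = 14.04°;  2α = 28.07°
n_0 = (+0.3909, +0.9204)
n_1 = (-0.1895, +0.9819)
n_2 = (-0.6623, +0.7492)
n_3 = (-0.9682, -0.2502)
n_4 = (-0.2645, -0.9644)
n_5 = (+0.2941, -0.9558)
n_6 = (+0.8716, -0.4903)
  (0,1): δ = 146.07°  ·
  (0,2): δ = 115.51°  ·
  (0,3): δ = 52.50°  ·
  (0,4): δ = 7.67°  ✓
  (0,5): δ = 40.11°  ·
  (0,6): δ = 83.65°  ·
  (1,2): δ = 149.44°  ·
  (1,3): δ = 86.43°  ·
  (1,4): δ = 26.26°  ✓
  (1,5): δ = 6.18°  ✓
  (1,6): δ = 49.72°  ·
  (2,3): δ = 116.99°  ·
  (2,4): δ = 56.82°  ·
  (2,5): δ = 24.38°  ✓
  (2,6): δ = 19.16°  ✓
  (3,4): δ = 119.83°  ·
  (3,5): δ = 87.39°  ·
  (3,6): δ = 43.85°  ·
  (4,5): δ = 147.56°  ·
  (4,6): δ = 104.02°  ·
  (5,6): δ = 136.46°  ·
antipodal pairs: 5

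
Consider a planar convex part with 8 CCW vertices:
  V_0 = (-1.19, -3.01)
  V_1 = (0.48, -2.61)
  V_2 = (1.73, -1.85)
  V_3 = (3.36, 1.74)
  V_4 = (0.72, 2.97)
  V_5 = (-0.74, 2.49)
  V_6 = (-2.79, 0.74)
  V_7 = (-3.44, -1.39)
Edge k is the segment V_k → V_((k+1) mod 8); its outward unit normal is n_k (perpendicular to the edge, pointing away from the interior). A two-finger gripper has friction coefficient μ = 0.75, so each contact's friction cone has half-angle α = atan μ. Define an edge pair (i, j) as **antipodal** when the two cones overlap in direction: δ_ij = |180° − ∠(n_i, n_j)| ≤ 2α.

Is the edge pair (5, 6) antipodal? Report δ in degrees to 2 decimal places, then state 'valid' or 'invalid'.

α = atan 0.75 = 36.87°;  2α = 73.74°
edge 5: e_5 = (-2.05, -1.75);  n_5 = (-0.6493, +0.7606)
edge 6: e_6 = (-0.65, -2.13);  n_6 = (-0.9565, +0.2919)
∠(n_5, n_6) = 32.54°
δ = |180° − 32.54°| = 147.46°
147.46° > 2α = 73.74°  →  invalid

δ = 147.46°, invalid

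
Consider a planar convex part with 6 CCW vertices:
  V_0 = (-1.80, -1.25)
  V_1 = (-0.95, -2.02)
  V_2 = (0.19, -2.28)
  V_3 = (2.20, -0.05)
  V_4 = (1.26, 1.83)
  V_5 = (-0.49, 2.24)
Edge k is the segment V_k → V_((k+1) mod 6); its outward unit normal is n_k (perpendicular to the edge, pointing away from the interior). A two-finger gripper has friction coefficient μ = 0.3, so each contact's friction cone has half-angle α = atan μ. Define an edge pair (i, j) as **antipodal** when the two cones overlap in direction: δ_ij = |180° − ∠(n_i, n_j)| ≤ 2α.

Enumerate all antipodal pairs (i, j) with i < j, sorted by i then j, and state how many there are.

α = atan 0.3 = 16.70°;  2α = 33.40°
n_0 = (-0.6714, -0.7411)
n_1 = (-0.2224, -0.9750)
n_2 = (+0.7428, -0.6695)
n_3 = (+0.8944, +0.4472)
n_4 = (+0.2281, +0.9736)
n_5 = (-0.9362, +0.3514)
  (0,1): δ = 150.67°  ·
  (0,2): δ = 89.86°  ·
  (0,3): δ = 21.26°  ✓
  (0,4): δ = 28.99°  ✓
  (0,5): δ = 111.60°  ·
  (1,2): δ = 119.18°  ·
  (1,3): δ = 50.59°  ·
  (1,4): δ = 0.34°  ✓
  (1,5): δ = 82.27°  ·
  (2,3): δ = 111.41°  ·
  (2,4): δ = 61.16°  ·
  (2,5): δ = 21.46°  ✓
  (3,4): δ = 129.75°  ·
  (3,5): δ = 47.14°  ·
  (4,5): δ = 97.39°  ·
antipodal pairs: 4

count = 4; pairs: (0,3), (0,4), (1,4), (2,5)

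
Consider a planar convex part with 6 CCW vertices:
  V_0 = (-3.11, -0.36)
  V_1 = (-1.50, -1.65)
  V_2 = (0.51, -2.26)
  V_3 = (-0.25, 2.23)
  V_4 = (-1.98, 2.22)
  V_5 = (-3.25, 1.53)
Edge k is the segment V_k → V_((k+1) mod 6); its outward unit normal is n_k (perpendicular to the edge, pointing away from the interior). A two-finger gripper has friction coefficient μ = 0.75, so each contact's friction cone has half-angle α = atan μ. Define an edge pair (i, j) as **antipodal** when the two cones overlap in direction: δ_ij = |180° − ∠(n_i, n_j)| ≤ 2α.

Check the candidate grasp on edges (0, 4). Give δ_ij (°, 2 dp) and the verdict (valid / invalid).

α = atan 0.75 = 36.87°;  2α = 73.74°
edge 0: e_0 = (+1.61, -1.29);  n_0 = (-0.6253, -0.7804)
edge 4: e_4 = (-1.27, -0.69);  n_4 = (-0.4774, +0.8787)
∠(n_0, n_4) = 112.78°
δ = |180° − 112.78°| = 67.22°
67.22° ≤ 2α = 73.74°  →  valid

δ = 67.22°, valid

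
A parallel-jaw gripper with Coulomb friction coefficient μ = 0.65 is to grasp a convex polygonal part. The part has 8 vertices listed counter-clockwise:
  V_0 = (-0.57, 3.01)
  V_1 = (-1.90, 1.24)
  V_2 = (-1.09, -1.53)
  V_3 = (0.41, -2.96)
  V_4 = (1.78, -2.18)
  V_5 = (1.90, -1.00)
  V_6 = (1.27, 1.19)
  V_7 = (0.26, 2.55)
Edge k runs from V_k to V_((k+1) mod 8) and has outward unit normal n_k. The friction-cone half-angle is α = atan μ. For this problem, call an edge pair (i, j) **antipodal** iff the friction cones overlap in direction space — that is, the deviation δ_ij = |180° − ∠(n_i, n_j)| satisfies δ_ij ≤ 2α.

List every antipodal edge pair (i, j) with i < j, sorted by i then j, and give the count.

α = atan 0.65 = 33.02°;  2α = 66.05°
n_0 = (-0.7995, +0.6007)
n_1 = (-0.9598, -0.2807)
n_2 = (-0.6900, -0.7238)
n_3 = (+0.4948, -0.8690)
n_4 = (+0.9949, -0.1012)
n_5 = (+0.9610, +0.2765)
n_6 = (+0.8028, +0.5962)
n_7 = (+0.4847, +0.8747)
  (0,1): δ = 126.78°  ·
  (0,2): δ = 96.71°  ·
  (0,3): δ = 23.42°  ✓
  (0,4): δ = 31.11°  ✓
  (0,5): δ = 52.97°  ✓
  (0,6): δ = 73.52°  ·
  (0,7): δ = 97.93°  ·
  (1,2): δ = 149.93°  ·
  (1,3): δ = 76.65°  ·
  (1,4): δ = 22.11°  ✓
  (1,5): δ = 0.25°  ✓
  (1,6): δ = 20.30°  ✓
  (1,7): δ = 44.70°  ✓
  (2,3): δ = 106.71°  ·
  (2,4): δ = 52.18°  ✓
  (2,5): δ = 30.32°  ✓
  (2,6): δ = 9.77°  ✓
  (2,7): δ = 14.64°  ✓
  (3,4): δ = 125.46°  ·
  (3,5): δ = 103.61°  ·
  (3,6): δ = 83.06°  ·
  (3,7): δ = 58.65°  ✓
  (4,5): δ = 158.14°  ·
  (4,6): δ = 137.59°  ·
  (4,7): δ = 113.19°  ·
  (5,6): δ = 159.45°  ·
  (5,7): δ = 135.04°  ·
  (6,7): δ = 155.60°  ·
antipodal pairs: 12

count = 12; pairs: (0,3), (0,4), (0,5), (1,4), (1,5), (1,6), (1,7), (2,4), (2,5), (2,6), (2,7), (3,7)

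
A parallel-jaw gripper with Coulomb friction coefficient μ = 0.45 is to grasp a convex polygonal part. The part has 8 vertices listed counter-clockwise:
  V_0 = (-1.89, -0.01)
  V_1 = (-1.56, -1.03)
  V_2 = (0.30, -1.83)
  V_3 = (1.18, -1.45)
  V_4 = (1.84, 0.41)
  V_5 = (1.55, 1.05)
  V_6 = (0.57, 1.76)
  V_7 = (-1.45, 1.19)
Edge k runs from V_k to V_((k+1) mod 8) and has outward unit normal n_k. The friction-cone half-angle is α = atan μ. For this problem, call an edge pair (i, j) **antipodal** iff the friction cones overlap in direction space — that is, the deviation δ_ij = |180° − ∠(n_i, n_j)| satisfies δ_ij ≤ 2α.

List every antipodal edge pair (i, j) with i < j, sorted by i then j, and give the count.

α = atan 0.45 = 24.23°;  2α = 48.46°
n_0 = (-0.9514, -0.3078)
n_1 = (-0.3951, -0.9186)
n_2 = (+0.3964, -0.9181)
n_3 = (+0.9424, -0.3344)
n_4 = (+0.9109, +0.4127)
n_5 = (+0.5867, +0.8098)
n_6 = (-0.2716, +0.9624)
n_7 = (-0.9389, +0.3443)
  (0,1): δ = 131.20°  ·
  (0,2): δ = 84.57°  ·
  (0,3): δ = 37.46°  ✓
  (0,4): δ = 6.45°  ✓
  (0,5): δ = 36.15°  ✓
  (0,6): δ = 87.83°  ·
  (0,7): δ = 141.94°  ·
  (1,2): δ = 133.37°  ·
  (1,3): δ = 86.26°  ·
  (1,4): δ = 42.35°  ✓
  (1,5): δ = 12.65°  ✓
  (1,6): δ = 39.03°  ✓
  (1,7): δ = 93.14°  ·
  (2,3): δ = 132.89°  ·
  (2,4): δ = 88.98°  ·
  (2,5): δ = 59.28°  ·
  (2,6): δ = 7.60°  ✓
  (2,7): δ = 46.51°  ✓
  (3,4): δ = 136.09°  ·
  (3,5): δ = 106.39°  ·
  (3,6): δ = 54.71°  ·
  (3,7): δ = 0.60°  ✓
  (4,5): δ = 150.30°  ·
  (4,6): δ = 98.62°  ·
  (4,7): δ = 44.51°  ✓
  (5,6): δ = 128.32°  ·
  (5,7): δ = 74.21°  ·
  (6,7): δ = 125.89°  ·
antipodal pairs: 10

count = 10; pairs: (0,3), (0,4), (0,5), (1,4), (1,5), (1,6), (2,6), (2,7), (3,7), (4,7)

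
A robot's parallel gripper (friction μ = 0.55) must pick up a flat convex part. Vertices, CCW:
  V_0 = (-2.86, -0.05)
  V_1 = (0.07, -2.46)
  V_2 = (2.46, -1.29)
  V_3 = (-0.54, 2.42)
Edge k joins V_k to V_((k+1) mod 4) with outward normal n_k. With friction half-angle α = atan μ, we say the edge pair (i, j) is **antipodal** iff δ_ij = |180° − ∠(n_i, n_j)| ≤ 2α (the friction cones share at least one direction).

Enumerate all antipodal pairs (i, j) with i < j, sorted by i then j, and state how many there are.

count = 2; pairs: (0,2), (1,3)

α = atan 0.55 = 28.81°;  2α = 57.62°
n_0 = (-0.6352, -0.7723)
n_1 = (+0.4397, -0.8982)
n_2 = (+0.7776, +0.6288)
n_3 = (-0.7289, +0.6846)
  (0,1): δ = 114.48°  ·
  (0,2): δ = 11.60°  ✓
  (0,3): δ = 86.23°  ·
  (1,2): δ = 77.12°  ·
  (1,3): δ = 20.71°  ✓
  (2,3): δ = 82.17°  ·
antipodal pairs: 2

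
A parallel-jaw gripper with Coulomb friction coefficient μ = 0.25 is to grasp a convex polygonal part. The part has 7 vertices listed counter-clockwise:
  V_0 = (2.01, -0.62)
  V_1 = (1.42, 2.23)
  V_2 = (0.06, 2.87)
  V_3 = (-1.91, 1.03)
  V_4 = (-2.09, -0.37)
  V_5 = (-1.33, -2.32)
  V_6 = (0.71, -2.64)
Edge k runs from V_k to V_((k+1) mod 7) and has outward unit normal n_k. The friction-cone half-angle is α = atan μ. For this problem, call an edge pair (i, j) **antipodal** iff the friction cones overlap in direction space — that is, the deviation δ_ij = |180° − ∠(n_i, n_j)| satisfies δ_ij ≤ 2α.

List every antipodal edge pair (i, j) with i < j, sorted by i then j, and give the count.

α = atan 0.25 = 14.04°;  2α = 28.07°
n_0 = (+0.9792, +0.2027)
n_1 = (+0.4258, +0.9048)
n_2 = (-0.6826, +0.7308)
n_3 = (-0.9918, +0.1275)
n_4 = (-0.9317, -0.3631)
n_5 = (-0.1550, -0.9879)
n_6 = (+0.8409, -0.5412)
  (0,1): δ = 126.90°  ·
  (0,2): δ = 58.65°  ·
  (0,3): δ = 19.02°  ✓
  (0,4): δ = 9.60°  ✓
  (0,5): δ = 69.39°  ·
  (0,6): δ = 135.54°  ·
  (1,2): δ = 111.75°  ·
  (1,3): δ = 72.13°  ·
  (1,4): δ = 43.51°  ·
  (1,5): δ = 16.29°  ✓
  (1,6): δ = 82.44°  ·
  (2,3): δ = 140.37°  ·
  (2,4): δ = 111.75°  ·
  (2,5): δ = 51.96°  ·
  (2,6): δ = 14.19°  ✓
  (3,4): δ = 151.38°  ·
  (3,5): δ = 91.59°  ·
  (3,6): δ = 25.44°  ✓
  (4,5): δ = 120.21°  ·
  (4,6): δ = 54.06°  ·
  (5,6): δ = 113.85°  ·
antipodal pairs: 5

count = 5; pairs: (0,3), (0,4), (1,5), (2,6), (3,6)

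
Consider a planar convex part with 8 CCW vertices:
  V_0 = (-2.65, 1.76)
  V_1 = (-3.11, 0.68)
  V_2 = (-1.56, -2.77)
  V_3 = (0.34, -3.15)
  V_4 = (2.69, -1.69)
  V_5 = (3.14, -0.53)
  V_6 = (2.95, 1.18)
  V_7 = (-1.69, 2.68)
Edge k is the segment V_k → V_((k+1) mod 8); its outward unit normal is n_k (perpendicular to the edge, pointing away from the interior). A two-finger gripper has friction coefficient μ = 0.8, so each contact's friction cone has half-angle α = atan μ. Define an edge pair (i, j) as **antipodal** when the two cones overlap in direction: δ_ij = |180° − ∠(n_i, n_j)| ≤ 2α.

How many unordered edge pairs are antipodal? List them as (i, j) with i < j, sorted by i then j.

α = atan 0.8 = 38.66°;  2α = 77.32°
n_0 = (-0.9200, +0.3919)
n_1 = (-0.9122, -0.4098)
n_2 = (-0.1961, -0.9806)
n_3 = (+0.5277, -0.8494)
n_4 = (+0.9323, -0.3617)
n_5 = (+0.9939, +0.1104)
n_6 = (+0.3076, +0.9515)
n_7 = (-0.6919, +0.7220)
  (0,1): δ = 132.74°  ·
  (0,2): δ = 78.24°  ·
  (0,3): δ = 35.08°  ✓
  (0,4): δ = 1.87°  ✓
  (0,5): δ = 29.41°  ✓
  (0,6): δ = 95.16°  ·
  (0,7): δ = 156.85°  ·
  (1,2): δ = 125.50°  ·
  (1,3): δ = 82.34°  ·
  (1,4): δ = 45.40°  ✓
  (1,5): δ = 17.85°  ✓
  (1,6): δ = 47.89°  ✓
  (1,7): δ = 109.59°  ·
  (2,3): δ = 136.84°  ·
  (2,4): δ = 99.89°  ·
  (2,5): δ = 72.35°  ✓
  (2,6): δ = 6.60°  ✓
  (2,7): δ = 55.09°  ✓
  (3,4): δ = 143.05°  ·
  (3,5): δ = 115.51°  ·
  (3,6): δ = 49.77°  ✓
  (3,7): δ = 11.93°  ✓
  (4,5): δ = 152.46°  ·
  (4,6): δ = 86.71°  ·
  (4,7): δ = 25.02°  ✓
  (5,6): δ = 114.25°  ·
  (5,7): δ = 52.56°  ✓
  (6,7): δ = 118.30°  ·
antipodal pairs: 13

count = 13; pairs: (0,3), (0,4), (0,5), (1,4), (1,5), (1,6), (2,5), (2,6), (2,7), (3,6), (3,7), (4,7), (5,7)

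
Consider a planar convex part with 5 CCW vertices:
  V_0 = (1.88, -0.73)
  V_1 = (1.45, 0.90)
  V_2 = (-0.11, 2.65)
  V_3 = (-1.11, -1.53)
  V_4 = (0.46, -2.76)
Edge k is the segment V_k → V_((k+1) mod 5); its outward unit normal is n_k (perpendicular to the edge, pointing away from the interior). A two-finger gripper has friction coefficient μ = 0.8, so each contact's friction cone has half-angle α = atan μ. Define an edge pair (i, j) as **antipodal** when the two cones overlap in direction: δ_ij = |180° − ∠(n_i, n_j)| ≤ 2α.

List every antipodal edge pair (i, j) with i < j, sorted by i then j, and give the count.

α = atan 0.8 = 38.66°;  2α = 77.32°
n_0 = (+0.9669, +0.2551)
n_1 = (+0.7465, +0.6654)
n_2 = (-0.9726, +0.2327)
n_3 = (-0.6167, -0.7872)
n_4 = (+0.8194, -0.5732)
  (0,1): δ = 153.06°  ·
  (0,2): δ = 28.23°  ✓
  (0,3): δ = 37.15°  ✓
  (0,4): δ = 130.25°  ·
  (1,2): δ = 55.17°  ✓
  (1,3): δ = 10.21°  ✓
  (1,4): δ = 103.31°  ·
  (2,3): δ = 114.62°  ·
  (2,4): δ = 21.52°  ✓
  (3,4): δ = 86.90°  ·
antipodal pairs: 5

count = 5; pairs: (0,2), (0,3), (1,2), (1,3), (2,4)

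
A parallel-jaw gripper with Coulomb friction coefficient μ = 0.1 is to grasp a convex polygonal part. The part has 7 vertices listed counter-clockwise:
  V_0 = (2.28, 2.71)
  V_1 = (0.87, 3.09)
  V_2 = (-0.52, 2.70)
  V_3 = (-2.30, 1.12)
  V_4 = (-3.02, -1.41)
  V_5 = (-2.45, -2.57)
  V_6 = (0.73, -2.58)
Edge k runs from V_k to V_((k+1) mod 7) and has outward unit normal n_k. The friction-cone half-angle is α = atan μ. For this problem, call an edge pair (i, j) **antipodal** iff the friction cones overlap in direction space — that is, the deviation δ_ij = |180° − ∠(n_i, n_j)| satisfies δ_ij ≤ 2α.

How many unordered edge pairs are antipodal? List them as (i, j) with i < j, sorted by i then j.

α = atan 0.1 = 5.71°;  2α = 11.42°
n_0 = (+0.2602, +0.9655)
n_1 = (-0.2701, +0.9628)
n_2 = (-0.6638, +0.7479)
n_3 = (-0.9618, +0.2737)
n_4 = (-0.8975, -0.4410)
n_5 = (-0.0031, -1.0000)
n_6 = (+0.9597, -0.2812)
  (0,1): δ = 149.24°  ·
  (0,2): δ = 123.32°  ·
  (0,3): δ = 90.80°  ·
  (0,4): δ = 48.75°  ·
  (0,5): δ = 14.90°  ·
  (0,6): δ = 88.75°  ·
  (1,2): δ = 154.08°  ·
  (1,3): δ = 121.56°  ·
  (1,4): δ = 79.50°  ·
  (1,5): δ = 15.85°  ·
  (1,6): δ = 58.00°  ·
  (2,3): δ = 147.48°  ·
  (2,4): δ = 105.43°  ·
  (2,5): δ = 41.77°  ·
  (2,6): δ = 32.08°  ·
  (3,4): δ = 137.95°  ·
  (3,5): δ = 74.29°  ·
  (3,6): δ = 0.45°  ✓
  (4,5): δ = 116.35°  ·
  (4,6): δ = 42.50°  ·
  (5,6): δ = 106.15°  ·
antipodal pairs: 1

count = 1; pairs: (3,6)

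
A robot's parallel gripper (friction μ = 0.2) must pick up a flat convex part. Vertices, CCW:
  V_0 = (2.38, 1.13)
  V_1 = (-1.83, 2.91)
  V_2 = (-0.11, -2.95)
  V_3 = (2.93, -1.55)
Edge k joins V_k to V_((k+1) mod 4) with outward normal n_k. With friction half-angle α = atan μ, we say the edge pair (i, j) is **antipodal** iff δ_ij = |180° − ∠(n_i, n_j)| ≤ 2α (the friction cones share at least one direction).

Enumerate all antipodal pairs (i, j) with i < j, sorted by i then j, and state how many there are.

α = atan 0.2 = 11.31°;  2α = 22.62°
n_0 = (+0.3894, +0.9211)
n_1 = (-0.9595, -0.2816)
n_2 = (+0.4183, -0.9083)
n_3 = (+0.9796, +0.2010)
  (0,1): δ = 50.72°  ·
  (0,2): δ = 47.65°  ·
  (0,3): δ = 124.52°  ·
  (1,2): δ = 81.63°  ·
  (1,3): δ = 4.76°  ✓
  (2,3): δ = 103.13°  ·
antipodal pairs: 1

count = 1; pairs: (1,3)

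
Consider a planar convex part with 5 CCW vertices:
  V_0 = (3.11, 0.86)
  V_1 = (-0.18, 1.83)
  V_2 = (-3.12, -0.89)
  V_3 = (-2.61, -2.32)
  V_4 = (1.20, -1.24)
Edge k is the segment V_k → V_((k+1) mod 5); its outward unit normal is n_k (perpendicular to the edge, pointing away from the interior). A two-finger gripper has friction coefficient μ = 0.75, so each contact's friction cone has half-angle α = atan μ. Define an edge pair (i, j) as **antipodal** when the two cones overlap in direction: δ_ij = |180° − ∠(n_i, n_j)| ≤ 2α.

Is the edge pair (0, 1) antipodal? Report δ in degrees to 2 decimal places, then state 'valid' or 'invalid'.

α = atan 0.75 = 36.87°;  2α = 73.74°
edge 0: e_0 = (-3.29, +0.97);  n_0 = (+0.2828, +0.9592)
edge 1: e_1 = (-2.94, -2.72);  n_1 = (-0.6791, +0.7340)
∠(n_0, n_1) = 59.20°
δ = |180° − 59.20°| = 120.80°
120.80° > 2α = 73.74°  →  invalid

δ = 120.80°, invalid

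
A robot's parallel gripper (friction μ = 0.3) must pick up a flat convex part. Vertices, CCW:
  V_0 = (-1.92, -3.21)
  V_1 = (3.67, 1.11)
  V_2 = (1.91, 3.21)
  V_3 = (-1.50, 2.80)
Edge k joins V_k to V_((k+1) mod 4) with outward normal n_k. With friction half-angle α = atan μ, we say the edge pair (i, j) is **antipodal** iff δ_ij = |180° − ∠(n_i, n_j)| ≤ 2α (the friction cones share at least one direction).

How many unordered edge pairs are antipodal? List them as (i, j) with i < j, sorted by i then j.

α = atan 0.3 = 16.70°;  2α = 33.40°
n_0 = (+0.6115, -0.7913)
n_1 = (+0.7664, +0.6423)
n_2 = (-0.1194, +0.9928)
n_3 = (-0.9976, +0.0697)
  (0,1): δ = 87.73°  ·
  (0,2): δ = 30.84°  ✓
  (0,3): δ = 48.31°  ·
  (1,2): δ = 123.11°  ·
  (1,3): δ = 43.96°  ·
  (2,3): δ = 100.85°  ·
antipodal pairs: 1

count = 1; pairs: (0,2)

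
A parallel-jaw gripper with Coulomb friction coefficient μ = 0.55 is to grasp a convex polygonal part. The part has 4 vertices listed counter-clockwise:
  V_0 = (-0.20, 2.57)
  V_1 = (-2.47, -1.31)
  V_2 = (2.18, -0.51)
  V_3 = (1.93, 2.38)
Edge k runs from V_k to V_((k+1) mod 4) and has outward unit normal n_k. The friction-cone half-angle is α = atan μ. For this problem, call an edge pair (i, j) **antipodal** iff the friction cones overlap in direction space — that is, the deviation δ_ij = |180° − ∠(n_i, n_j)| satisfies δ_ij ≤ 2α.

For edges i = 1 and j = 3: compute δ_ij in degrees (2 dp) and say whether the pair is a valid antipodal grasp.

α = atan 0.55 = 28.81°;  2α = 57.62°
edge 1: e_1 = (+4.65, +0.80);  n_1 = (+0.1696, -0.9855)
edge 3: e_3 = (-2.13, +0.19);  n_3 = (+0.0888, +0.9960)
∠(n_1, n_3) = 165.14°
δ = |180° − 165.14°| = 14.86°
14.86° ≤ 2α = 57.62°  →  valid

δ = 14.86°, valid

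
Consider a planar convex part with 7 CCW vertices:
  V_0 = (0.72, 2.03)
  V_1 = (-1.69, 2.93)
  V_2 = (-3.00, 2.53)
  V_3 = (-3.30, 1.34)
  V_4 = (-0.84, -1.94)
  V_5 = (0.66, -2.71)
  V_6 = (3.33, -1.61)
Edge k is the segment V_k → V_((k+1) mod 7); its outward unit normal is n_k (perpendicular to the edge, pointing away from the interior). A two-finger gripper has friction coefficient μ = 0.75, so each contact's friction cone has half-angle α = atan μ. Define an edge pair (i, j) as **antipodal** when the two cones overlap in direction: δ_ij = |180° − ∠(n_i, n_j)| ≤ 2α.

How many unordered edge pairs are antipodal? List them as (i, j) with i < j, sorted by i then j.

count = 10; pairs: (0,3), (0,4), (0,5), (1,3), (1,4), (1,5), (2,5), (2,6), (3,6), (4,6)

α = atan 0.75 = 36.87°;  2α = 73.74°
n_0 = (+0.3498, +0.9368)
n_1 = (-0.2920, +0.9564)
n_2 = (-0.9697, +0.2445)
n_3 = (-0.8000, -0.6000)
n_4 = (-0.4567, -0.8896)
n_5 = (+0.3809, -0.9246)
n_6 = (+0.8127, +0.5827)
  (0,1): δ = 142.54°  ·
  (0,2): δ = 83.67°  ·
  (0,3): δ = 32.65°  ✓
  (0,4): δ = 6.70°  ✓
  (0,5): δ = 42.87°  ✓
  (0,6): δ = 146.12°  ·
  (1,2): δ = 121.13°  ·
  (1,3): δ = 70.11°  ✓
  (1,4): δ = 44.15°  ✓
  (1,5): δ = 5.41°  ✓
  (1,6): δ = 108.66°  ·
  (2,3): δ = 128.98°  ·
  (2,4): δ = 103.02°  ·
  (2,5): δ = 53.46°  ✓
  (2,6): δ = 49.79°  ✓
  (3,4): δ = 154.04°  ·
  (3,5): δ = 104.48°  ·
  (3,6): δ = 1.23°  ✓
  (4,5): δ = 130.44°  ·
  (4,6): δ = 27.19°  ✓
  (5,6): δ = 76.75°  ·
antipodal pairs: 10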